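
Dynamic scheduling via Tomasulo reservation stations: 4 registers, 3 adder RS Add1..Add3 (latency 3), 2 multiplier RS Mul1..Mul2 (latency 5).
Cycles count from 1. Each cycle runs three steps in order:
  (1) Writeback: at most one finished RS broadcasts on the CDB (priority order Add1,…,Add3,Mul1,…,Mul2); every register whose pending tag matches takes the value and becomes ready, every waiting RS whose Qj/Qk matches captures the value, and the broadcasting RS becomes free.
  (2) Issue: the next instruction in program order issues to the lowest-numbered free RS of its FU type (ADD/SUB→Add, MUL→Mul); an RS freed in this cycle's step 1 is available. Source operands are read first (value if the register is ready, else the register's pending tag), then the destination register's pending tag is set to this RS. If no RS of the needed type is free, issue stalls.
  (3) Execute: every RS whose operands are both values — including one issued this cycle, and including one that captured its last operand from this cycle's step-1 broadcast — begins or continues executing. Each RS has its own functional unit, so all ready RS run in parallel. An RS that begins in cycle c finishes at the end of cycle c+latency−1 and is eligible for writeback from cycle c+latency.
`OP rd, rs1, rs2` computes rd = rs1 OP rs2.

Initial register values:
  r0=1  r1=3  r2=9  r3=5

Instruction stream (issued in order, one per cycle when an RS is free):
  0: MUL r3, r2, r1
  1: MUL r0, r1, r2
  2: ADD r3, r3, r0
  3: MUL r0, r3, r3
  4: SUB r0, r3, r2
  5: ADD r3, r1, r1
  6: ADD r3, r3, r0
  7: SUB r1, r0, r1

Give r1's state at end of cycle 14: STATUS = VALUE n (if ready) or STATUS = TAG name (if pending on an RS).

STATUS = TAG Add3

  c1: issue MUL r3<-Mul1  regs: r0:1,r1:3,r2:9,r3:Mul1
  c2: issue MUL r0<-Mul2  regs: r0:Mul2,r1:3,r2:9,r3:Mul1
  c3: issue ADD r3<-Add1  regs: r0:Mul2,r1:3,r2:9,r3:Add1
  c4: stall  regs: r0:Mul2,r1:3,r2:9,r3:Add1
  c5: stall  regs: r0:Mul2,r1:3,r2:9,r3:Add1
  c6: CDB Mul1=27; issue MUL r0<-Mul1  regs: r0:Mul1,r1:3,r2:9,r3:Add1
  c7: CDB Mul2=27; issue SUB r0<-Add2  regs: r0:Add2,r1:3,r2:9,r3:Add1
  c8: issue ADD r3<-Add3  regs: r0:Add2,r1:3,r2:9,r3:Add3
  c9: stall  regs: r0:Add2,r1:3,r2:9,r3:Add3
  c10: CDB Add1=54; issue ADD r3<-Add1  regs: r0:Add2,r1:3,r2:9,r3:Add1
  c11: CDB Add3=6; issue SUB r1<-Add3  regs: r0:Add2,r1:Add3,r2:9,r3:Add1
  c12: -  regs: r0:Add2,r1:Add3,r2:9,r3:Add1
  c13: CDB Add2=45  regs: r0:45,r1:Add3,r2:9,r3:Add1
  c14: -  regs: r0:45,r1:Add3,r2:9,r3:Add1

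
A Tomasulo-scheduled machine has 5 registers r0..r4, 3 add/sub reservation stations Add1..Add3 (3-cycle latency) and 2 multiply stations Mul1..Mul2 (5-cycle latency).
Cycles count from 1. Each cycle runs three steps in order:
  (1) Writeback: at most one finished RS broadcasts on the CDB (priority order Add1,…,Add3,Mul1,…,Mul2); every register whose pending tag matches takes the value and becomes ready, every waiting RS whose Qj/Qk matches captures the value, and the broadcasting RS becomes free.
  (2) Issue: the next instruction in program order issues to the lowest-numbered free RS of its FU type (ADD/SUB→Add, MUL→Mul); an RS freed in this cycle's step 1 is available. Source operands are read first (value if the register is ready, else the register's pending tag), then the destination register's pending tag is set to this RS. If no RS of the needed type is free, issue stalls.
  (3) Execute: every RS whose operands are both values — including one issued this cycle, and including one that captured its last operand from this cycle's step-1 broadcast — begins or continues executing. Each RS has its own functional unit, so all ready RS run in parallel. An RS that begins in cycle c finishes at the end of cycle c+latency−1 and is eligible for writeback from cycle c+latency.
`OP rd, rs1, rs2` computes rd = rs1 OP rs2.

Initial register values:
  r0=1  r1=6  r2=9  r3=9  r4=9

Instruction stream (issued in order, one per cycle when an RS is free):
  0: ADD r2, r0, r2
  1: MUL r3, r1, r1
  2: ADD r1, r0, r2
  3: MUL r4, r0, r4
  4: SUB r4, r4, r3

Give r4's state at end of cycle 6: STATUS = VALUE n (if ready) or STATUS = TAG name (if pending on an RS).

STATUS = TAG Add1

cycle 1: issue ADD r2<-Add1 // r0:1,r1:6,r2:Add1,r3:9,r4:9
cycle 2: issue MUL r3<-Mul1 // r0:1,r1:6,r2:Add1,r3:Mul1,r4:9
cycle 3: issue ADD r1<-Add2 // r0:1,r1:Add2,r2:Add1,r3:Mul1,r4:9
cycle 4: CDB Add1=10; issue MUL r4<-Mul2 // r0:1,r1:Add2,r2:10,r3:Mul1,r4:Mul2
cycle 5: issue SUB r4<-Add1 // r0:1,r1:Add2,r2:10,r3:Mul1,r4:Add1
cycle 6: - // r0:1,r1:Add2,r2:10,r3:Mul1,r4:Add1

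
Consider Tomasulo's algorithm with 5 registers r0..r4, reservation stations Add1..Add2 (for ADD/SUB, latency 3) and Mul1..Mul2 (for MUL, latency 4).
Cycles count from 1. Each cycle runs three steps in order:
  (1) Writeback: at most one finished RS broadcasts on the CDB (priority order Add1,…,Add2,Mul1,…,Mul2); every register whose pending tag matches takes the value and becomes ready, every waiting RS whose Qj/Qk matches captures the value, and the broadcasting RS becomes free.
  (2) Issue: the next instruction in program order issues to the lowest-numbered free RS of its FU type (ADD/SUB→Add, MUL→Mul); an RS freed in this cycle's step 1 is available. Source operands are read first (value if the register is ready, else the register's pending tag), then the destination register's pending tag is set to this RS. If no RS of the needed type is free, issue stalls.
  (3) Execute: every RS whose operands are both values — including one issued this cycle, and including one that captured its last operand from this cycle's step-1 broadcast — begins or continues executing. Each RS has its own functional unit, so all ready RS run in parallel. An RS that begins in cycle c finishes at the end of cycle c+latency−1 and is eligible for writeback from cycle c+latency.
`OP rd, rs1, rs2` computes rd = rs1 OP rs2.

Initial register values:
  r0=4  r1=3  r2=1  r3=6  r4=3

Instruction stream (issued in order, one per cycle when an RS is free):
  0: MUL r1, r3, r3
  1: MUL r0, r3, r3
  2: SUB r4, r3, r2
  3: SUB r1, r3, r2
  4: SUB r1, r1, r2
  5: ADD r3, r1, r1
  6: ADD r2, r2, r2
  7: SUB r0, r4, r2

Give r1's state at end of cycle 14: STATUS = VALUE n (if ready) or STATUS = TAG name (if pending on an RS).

STATUS = VALUE 4

cycle 1: issue MUL r1<-Mul1 // r0:4,r1:Mul1,r2:1,r3:6,r4:3
cycle 2: issue MUL r0<-Mul2 // r0:Mul2,r1:Mul1,r2:1,r3:6,r4:3
cycle 3: issue SUB r4<-Add1 // r0:Mul2,r1:Mul1,r2:1,r3:6,r4:Add1
cycle 4: issue SUB r1<-Add2 // r0:Mul2,r1:Add2,r2:1,r3:6,r4:Add1
cycle 5: CDB Mul1=36; stall // r0:Mul2,r1:Add2,r2:1,r3:6,r4:Add1
cycle 6: CDB Add1=5; issue SUB r1<-Add1 // r0:Mul2,r1:Add1,r2:1,r3:6,r4:5
cycle 7: CDB Add2=5; issue ADD r3<-Add2 // r0:Mul2,r1:Add1,r2:1,r3:Add2,r4:5
cycle 8: CDB Mul2=36; stall // r0:36,r1:Add1,r2:1,r3:Add2,r4:5
cycle 9: stall // r0:36,r1:Add1,r2:1,r3:Add2,r4:5
cycle 10: CDB Add1=4; issue ADD r2<-Add1 // r0:36,r1:4,r2:Add1,r3:Add2,r4:5
cycle 11: stall // r0:36,r1:4,r2:Add1,r3:Add2,r4:5
cycle 12: stall // r0:36,r1:4,r2:Add1,r3:Add2,r4:5
cycle 13: CDB Add1=2; issue SUB r0<-Add1 // r0:Add1,r1:4,r2:2,r3:Add2,r4:5
cycle 14: CDB Add2=8 // r0:Add1,r1:4,r2:2,r3:8,r4:5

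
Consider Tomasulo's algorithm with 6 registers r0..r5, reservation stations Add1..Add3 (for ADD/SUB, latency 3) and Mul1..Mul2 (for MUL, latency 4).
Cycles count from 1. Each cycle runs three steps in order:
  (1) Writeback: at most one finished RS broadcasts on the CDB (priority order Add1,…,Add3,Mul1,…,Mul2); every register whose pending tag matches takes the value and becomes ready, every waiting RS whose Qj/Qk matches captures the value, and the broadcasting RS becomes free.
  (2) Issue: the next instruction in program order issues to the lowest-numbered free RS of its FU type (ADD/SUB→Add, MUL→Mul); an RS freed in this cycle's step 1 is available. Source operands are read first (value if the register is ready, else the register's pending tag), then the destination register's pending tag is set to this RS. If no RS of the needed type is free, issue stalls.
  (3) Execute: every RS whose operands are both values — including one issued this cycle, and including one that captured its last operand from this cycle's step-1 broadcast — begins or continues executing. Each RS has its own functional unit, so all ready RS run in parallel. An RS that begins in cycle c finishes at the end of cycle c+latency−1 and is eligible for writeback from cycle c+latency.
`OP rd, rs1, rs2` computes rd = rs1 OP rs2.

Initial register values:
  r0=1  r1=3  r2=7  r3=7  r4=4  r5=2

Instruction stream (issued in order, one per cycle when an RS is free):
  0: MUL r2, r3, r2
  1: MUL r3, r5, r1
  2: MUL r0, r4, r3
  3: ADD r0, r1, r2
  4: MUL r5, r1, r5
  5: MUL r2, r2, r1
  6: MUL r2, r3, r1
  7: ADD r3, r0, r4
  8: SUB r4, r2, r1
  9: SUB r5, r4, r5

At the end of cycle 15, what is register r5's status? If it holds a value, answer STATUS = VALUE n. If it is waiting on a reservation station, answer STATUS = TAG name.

STATUS = TAG Add3

cycle 1: issue MUL r2<-Mul1 // r0:1,r1:3,r2:Mul1,r3:7,r4:4,r5:2
cycle 2: issue MUL r3<-Mul2 // r0:1,r1:3,r2:Mul1,r3:Mul2,r4:4,r5:2
cycle 3: stall // r0:1,r1:3,r2:Mul1,r3:Mul2,r4:4,r5:2
cycle 4: stall // r0:1,r1:3,r2:Mul1,r3:Mul2,r4:4,r5:2
cycle 5: CDB Mul1=49; issue MUL r0<-Mul1 // r0:Mul1,r1:3,r2:49,r3:Mul2,r4:4,r5:2
cycle 6: CDB Mul2=6; issue ADD r0<-Add1 // r0:Add1,r1:3,r2:49,r3:6,r4:4,r5:2
cycle 7: issue MUL r5<-Mul2 // r0:Add1,r1:3,r2:49,r3:6,r4:4,r5:Mul2
cycle 8: stall // r0:Add1,r1:3,r2:49,r3:6,r4:4,r5:Mul2
cycle 9: CDB Add1=52; stall // r0:52,r1:3,r2:49,r3:6,r4:4,r5:Mul2
cycle 10: CDB Mul1=24; issue MUL r2<-Mul1 // r0:52,r1:3,r2:Mul1,r3:6,r4:4,r5:Mul2
cycle 11: CDB Mul2=6; issue MUL r2<-Mul2 // r0:52,r1:3,r2:Mul2,r3:6,r4:4,r5:6
cycle 12: issue ADD r3<-Add1 // r0:52,r1:3,r2:Mul2,r3:Add1,r4:4,r5:6
cycle 13: issue SUB r4<-Add2 // r0:52,r1:3,r2:Mul2,r3:Add1,r4:Add2,r5:6
cycle 14: CDB Mul1=147; issue SUB r5<-Add3 // r0:52,r1:3,r2:Mul2,r3:Add1,r4:Add2,r5:Add3
cycle 15: CDB Add1=56 // r0:52,r1:3,r2:Mul2,r3:56,r4:Add2,r5:Add3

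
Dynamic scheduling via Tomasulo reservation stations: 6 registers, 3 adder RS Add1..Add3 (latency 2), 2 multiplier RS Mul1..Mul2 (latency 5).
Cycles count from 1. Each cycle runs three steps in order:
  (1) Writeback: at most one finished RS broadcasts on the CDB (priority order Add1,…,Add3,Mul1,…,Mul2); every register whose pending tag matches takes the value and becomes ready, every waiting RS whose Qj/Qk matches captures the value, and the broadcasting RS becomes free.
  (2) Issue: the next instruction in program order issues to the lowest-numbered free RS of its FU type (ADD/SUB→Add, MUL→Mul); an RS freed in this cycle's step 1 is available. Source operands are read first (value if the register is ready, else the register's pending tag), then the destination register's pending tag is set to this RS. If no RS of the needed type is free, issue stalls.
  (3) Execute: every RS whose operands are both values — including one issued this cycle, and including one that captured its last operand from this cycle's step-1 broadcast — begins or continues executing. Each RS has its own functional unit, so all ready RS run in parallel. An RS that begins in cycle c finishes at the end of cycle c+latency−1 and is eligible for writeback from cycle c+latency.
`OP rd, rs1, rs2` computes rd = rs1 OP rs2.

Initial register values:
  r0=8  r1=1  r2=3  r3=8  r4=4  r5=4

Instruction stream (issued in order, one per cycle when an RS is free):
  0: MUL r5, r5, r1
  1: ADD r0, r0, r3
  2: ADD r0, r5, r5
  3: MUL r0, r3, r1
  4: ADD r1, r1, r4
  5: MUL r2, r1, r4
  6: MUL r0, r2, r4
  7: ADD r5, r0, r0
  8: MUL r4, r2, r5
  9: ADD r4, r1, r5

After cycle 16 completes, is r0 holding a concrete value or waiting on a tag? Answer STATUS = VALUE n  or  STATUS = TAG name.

STATUS = TAG Mul2

  c1: issue MUL r5<-Mul1  regs: r0:8,r1:1,r2:3,r3:8,r4:4,r5:Mul1
  c2: issue ADD r0<-Add1  regs: r0:Add1,r1:1,r2:3,r3:8,r4:4,r5:Mul1
  c3: issue ADD r0<-Add2  regs: r0:Add2,r1:1,r2:3,r3:8,r4:4,r5:Mul1
  c4: CDB Add1=16; issue MUL r0<-Mul2  regs: r0:Mul2,r1:1,r2:3,r3:8,r4:4,r5:Mul1
  c5: issue ADD r1<-Add1  regs: r0:Mul2,r1:Add1,r2:3,r3:8,r4:4,r5:Mul1
  c6: CDB Mul1=4; issue MUL r2<-Mul1  regs: r0:Mul2,r1:Add1,r2:Mul1,r3:8,r4:4,r5:4
  c7: CDB Add1=5; stall  regs: r0:Mul2,r1:5,r2:Mul1,r3:8,r4:4,r5:4
  c8: CDB Add2=8; stall  regs: r0:Mul2,r1:5,r2:Mul1,r3:8,r4:4,r5:4
  c9: CDB Mul2=8; issue MUL r0<-Mul2  regs: r0:Mul2,r1:5,r2:Mul1,r3:8,r4:4,r5:4
  c10: issue ADD r5<-Add1  regs: r0:Mul2,r1:5,r2:Mul1,r3:8,r4:4,r5:Add1
  c11: stall  regs: r0:Mul2,r1:5,r2:Mul1,r3:8,r4:4,r5:Add1
  c12: CDB Mul1=20; issue MUL r4<-Mul1  regs: r0:Mul2,r1:5,r2:20,r3:8,r4:Mul1,r5:Add1
  c13: issue ADD r4<-Add2  regs: r0:Mul2,r1:5,r2:20,r3:8,r4:Add2,r5:Add1
  c14: -  regs: r0:Mul2,r1:5,r2:20,r3:8,r4:Add2,r5:Add1
  c15: -  regs: r0:Mul2,r1:5,r2:20,r3:8,r4:Add2,r5:Add1
  c16: -  regs: r0:Mul2,r1:5,r2:20,r3:8,r4:Add2,r5:Add1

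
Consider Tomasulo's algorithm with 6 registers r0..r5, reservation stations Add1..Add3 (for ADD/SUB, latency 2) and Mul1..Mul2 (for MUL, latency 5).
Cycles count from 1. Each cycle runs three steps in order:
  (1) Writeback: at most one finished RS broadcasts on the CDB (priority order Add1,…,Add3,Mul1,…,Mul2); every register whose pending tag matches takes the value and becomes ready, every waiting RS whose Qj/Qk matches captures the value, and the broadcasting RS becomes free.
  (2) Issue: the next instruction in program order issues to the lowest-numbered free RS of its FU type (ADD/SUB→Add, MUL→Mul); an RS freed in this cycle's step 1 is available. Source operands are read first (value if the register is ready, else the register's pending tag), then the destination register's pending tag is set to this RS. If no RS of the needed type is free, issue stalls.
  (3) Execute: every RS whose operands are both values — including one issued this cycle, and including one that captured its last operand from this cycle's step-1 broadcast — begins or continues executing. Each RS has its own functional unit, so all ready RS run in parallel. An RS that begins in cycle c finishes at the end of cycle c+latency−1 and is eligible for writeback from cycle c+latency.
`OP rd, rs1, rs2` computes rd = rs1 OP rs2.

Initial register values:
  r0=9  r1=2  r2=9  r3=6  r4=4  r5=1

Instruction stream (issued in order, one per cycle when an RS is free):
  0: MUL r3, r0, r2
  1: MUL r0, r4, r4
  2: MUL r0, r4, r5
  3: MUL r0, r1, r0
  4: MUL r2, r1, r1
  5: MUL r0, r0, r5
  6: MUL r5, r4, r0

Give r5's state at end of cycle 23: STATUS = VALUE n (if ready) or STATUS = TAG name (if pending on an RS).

c1: issue MUL r3<-Mul1 | r0:9,r1:2,r2:9,r3:Mul1,r4:4,r5:1
c2: issue MUL r0<-Mul2 | r0:Mul2,r1:2,r2:9,r3:Mul1,r4:4,r5:1
c3: stall | r0:Mul2,r1:2,r2:9,r3:Mul1,r4:4,r5:1
c4: stall | r0:Mul2,r1:2,r2:9,r3:Mul1,r4:4,r5:1
c5: stall | r0:Mul2,r1:2,r2:9,r3:Mul1,r4:4,r5:1
c6: CDB Mul1=81; issue MUL r0<-Mul1 | r0:Mul1,r1:2,r2:9,r3:81,r4:4,r5:1
c7: CDB Mul2=16; issue MUL r0<-Mul2 | r0:Mul2,r1:2,r2:9,r3:81,r4:4,r5:1
c8: stall | r0:Mul2,r1:2,r2:9,r3:81,r4:4,r5:1
c9: stall | r0:Mul2,r1:2,r2:9,r3:81,r4:4,r5:1
c10: stall | r0:Mul2,r1:2,r2:9,r3:81,r4:4,r5:1
c11: CDB Mul1=4; issue MUL r2<-Mul1 | r0:Mul2,r1:2,r2:Mul1,r3:81,r4:4,r5:1
c12: stall | r0:Mul2,r1:2,r2:Mul1,r3:81,r4:4,r5:1
c13: stall | r0:Mul2,r1:2,r2:Mul1,r3:81,r4:4,r5:1
c14: stall | r0:Mul2,r1:2,r2:Mul1,r3:81,r4:4,r5:1
c15: stall | r0:Mul2,r1:2,r2:Mul1,r3:81,r4:4,r5:1
c16: CDB Mul1=4; issue MUL r0<-Mul1 | r0:Mul1,r1:2,r2:4,r3:81,r4:4,r5:1
c17: CDB Mul2=8; issue MUL r5<-Mul2 | r0:Mul1,r1:2,r2:4,r3:81,r4:4,r5:Mul2
c18: - | r0:Mul1,r1:2,r2:4,r3:81,r4:4,r5:Mul2
c19: - | r0:Mul1,r1:2,r2:4,r3:81,r4:4,r5:Mul2
c20: - | r0:Mul1,r1:2,r2:4,r3:81,r4:4,r5:Mul2
c21: - | r0:Mul1,r1:2,r2:4,r3:81,r4:4,r5:Mul2
c22: CDB Mul1=8 | r0:8,r1:2,r2:4,r3:81,r4:4,r5:Mul2
c23: - | r0:8,r1:2,r2:4,r3:81,r4:4,r5:Mul2

STATUS = TAG Mul2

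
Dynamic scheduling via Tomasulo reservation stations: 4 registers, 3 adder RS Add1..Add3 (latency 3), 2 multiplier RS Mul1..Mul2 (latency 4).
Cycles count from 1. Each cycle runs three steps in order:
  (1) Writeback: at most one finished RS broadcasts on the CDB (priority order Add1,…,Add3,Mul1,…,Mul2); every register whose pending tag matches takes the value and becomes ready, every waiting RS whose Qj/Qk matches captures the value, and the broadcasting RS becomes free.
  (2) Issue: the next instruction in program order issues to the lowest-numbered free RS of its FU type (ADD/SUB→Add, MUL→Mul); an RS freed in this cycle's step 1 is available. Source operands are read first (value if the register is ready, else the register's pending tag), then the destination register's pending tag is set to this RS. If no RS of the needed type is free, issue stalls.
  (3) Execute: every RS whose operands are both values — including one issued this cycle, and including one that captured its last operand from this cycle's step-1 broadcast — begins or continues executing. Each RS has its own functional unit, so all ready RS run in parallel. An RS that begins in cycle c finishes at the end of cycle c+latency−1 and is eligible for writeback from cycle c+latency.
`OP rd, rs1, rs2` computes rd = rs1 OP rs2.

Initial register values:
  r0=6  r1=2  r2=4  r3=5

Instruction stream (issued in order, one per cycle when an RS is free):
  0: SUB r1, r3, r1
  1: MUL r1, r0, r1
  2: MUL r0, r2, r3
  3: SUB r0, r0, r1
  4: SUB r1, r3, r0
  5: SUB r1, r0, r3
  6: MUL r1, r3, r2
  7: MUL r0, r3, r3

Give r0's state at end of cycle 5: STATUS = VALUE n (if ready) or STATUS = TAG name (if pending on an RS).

STATUS = TAG Add1

cycle 1: issue SUB r1<-Add1 // r0:6,r1:Add1,r2:4,r3:5
cycle 2: issue MUL r1<-Mul1 // r0:6,r1:Mul1,r2:4,r3:5
cycle 3: issue MUL r0<-Mul2 // r0:Mul2,r1:Mul1,r2:4,r3:5
cycle 4: CDB Add1=3; issue SUB r0<-Add1 // r0:Add1,r1:Mul1,r2:4,r3:5
cycle 5: issue SUB r1<-Add2 // r0:Add1,r1:Add2,r2:4,r3:5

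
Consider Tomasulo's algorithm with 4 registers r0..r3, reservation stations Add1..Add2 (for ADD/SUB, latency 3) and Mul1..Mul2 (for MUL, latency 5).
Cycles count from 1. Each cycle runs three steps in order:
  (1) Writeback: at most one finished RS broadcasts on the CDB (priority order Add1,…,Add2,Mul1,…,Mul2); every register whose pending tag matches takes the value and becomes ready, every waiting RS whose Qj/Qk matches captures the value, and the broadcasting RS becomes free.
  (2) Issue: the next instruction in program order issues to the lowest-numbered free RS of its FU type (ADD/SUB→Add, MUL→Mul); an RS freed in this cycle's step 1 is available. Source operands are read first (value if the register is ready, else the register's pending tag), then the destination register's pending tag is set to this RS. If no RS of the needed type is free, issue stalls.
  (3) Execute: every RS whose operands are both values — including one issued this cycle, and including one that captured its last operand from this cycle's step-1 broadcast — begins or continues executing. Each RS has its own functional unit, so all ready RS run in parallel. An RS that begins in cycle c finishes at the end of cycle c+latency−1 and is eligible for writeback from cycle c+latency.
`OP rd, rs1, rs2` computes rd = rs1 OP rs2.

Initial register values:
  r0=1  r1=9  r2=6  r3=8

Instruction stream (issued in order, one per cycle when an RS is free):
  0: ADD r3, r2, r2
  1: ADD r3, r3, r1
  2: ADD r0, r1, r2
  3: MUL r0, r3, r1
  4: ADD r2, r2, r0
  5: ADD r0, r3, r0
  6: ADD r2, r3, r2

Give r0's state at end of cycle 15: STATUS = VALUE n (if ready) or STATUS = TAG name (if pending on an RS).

c1: issue ADD r3<-Add1 | r0:1,r1:9,r2:6,r3:Add1
c2: issue ADD r3<-Add2 | r0:1,r1:9,r2:6,r3:Add2
c3: stall | r0:1,r1:9,r2:6,r3:Add2
c4: CDB Add1=12; issue ADD r0<-Add1 | r0:Add1,r1:9,r2:6,r3:Add2
c5: issue MUL r0<-Mul1 | r0:Mul1,r1:9,r2:6,r3:Add2
c6: stall | r0:Mul1,r1:9,r2:6,r3:Add2
c7: CDB Add1=15; issue ADD r2<-Add1 | r0:Mul1,r1:9,r2:Add1,r3:Add2
c8: CDB Add2=21; issue ADD r0<-Add2 | r0:Add2,r1:9,r2:Add1,r3:21
c9: stall | r0:Add2,r1:9,r2:Add1,r3:21
c10: stall | r0:Add2,r1:9,r2:Add1,r3:21
c11: stall | r0:Add2,r1:9,r2:Add1,r3:21
c12: stall | r0:Add2,r1:9,r2:Add1,r3:21
c13: CDB Mul1=189; stall | r0:Add2,r1:9,r2:Add1,r3:21
c14: stall | r0:Add2,r1:9,r2:Add1,r3:21
c15: stall | r0:Add2,r1:9,r2:Add1,r3:21

STATUS = TAG Add2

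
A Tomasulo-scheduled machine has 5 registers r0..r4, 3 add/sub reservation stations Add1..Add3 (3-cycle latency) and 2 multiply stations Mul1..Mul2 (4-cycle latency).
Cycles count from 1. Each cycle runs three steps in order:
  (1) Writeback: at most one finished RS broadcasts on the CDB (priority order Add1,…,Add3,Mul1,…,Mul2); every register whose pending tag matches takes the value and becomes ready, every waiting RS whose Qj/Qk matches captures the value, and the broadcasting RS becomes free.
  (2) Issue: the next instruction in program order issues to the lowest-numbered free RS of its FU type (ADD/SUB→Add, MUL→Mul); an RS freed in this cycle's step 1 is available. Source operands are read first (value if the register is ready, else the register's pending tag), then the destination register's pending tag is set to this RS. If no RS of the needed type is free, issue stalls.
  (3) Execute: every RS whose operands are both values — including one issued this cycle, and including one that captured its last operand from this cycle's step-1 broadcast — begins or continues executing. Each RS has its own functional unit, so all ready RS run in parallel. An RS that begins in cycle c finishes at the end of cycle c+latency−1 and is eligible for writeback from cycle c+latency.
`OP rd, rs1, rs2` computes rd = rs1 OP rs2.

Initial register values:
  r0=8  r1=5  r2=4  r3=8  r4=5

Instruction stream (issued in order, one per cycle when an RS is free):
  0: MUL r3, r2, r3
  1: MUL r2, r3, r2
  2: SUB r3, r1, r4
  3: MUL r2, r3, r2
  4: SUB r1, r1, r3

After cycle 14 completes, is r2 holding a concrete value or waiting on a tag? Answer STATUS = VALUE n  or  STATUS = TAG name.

  c1: issue MUL r3<-Mul1  regs: r0:8,r1:5,r2:4,r3:Mul1,r4:5
  c2: issue MUL r2<-Mul2  regs: r0:8,r1:5,r2:Mul2,r3:Mul1,r4:5
  c3: issue SUB r3<-Add1  regs: r0:8,r1:5,r2:Mul2,r3:Add1,r4:5
  c4: stall  regs: r0:8,r1:5,r2:Mul2,r3:Add1,r4:5
  c5: CDB Mul1=32; issue MUL r2<-Mul1  regs: r0:8,r1:5,r2:Mul1,r3:Add1,r4:5
  c6: CDB Add1=0; issue SUB r1<-Add1  regs: r0:8,r1:Add1,r2:Mul1,r3:0,r4:5
  c7: -  regs: r0:8,r1:Add1,r2:Mul1,r3:0,r4:5
  c8: -  regs: r0:8,r1:Add1,r2:Mul1,r3:0,r4:5
  c9: CDB Add1=5  regs: r0:8,r1:5,r2:Mul1,r3:0,r4:5
  c10: CDB Mul2=128  regs: r0:8,r1:5,r2:Mul1,r3:0,r4:5
  c11: -  regs: r0:8,r1:5,r2:Mul1,r3:0,r4:5
  c12: -  regs: r0:8,r1:5,r2:Mul1,r3:0,r4:5
  c13: -  regs: r0:8,r1:5,r2:Mul1,r3:0,r4:5
  c14: CDB Mul1=0  regs: r0:8,r1:5,r2:0,r3:0,r4:5

STATUS = VALUE 0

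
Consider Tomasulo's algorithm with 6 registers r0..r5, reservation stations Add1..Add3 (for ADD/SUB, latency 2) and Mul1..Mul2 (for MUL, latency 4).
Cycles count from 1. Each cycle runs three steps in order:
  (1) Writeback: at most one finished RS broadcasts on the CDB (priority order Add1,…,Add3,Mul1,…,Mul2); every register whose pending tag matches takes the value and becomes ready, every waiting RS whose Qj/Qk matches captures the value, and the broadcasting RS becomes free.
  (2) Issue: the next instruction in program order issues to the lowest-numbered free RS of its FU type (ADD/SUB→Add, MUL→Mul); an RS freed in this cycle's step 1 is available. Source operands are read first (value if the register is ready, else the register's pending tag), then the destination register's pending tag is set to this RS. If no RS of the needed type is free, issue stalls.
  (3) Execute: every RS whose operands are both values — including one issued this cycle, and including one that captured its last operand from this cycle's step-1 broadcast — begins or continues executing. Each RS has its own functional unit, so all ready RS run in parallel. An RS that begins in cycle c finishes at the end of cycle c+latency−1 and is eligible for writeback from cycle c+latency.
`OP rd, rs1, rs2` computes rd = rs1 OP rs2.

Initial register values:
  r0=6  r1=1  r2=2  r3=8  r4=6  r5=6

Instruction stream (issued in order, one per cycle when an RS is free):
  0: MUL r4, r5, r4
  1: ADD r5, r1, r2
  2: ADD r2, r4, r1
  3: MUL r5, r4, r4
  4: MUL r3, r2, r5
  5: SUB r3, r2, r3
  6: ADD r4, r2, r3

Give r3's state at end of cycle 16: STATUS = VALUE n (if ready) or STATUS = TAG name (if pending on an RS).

c1: issue MUL r4<-Mul1 | r0:6,r1:1,r2:2,r3:8,r4:Mul1,r5:6
c2: issue ADD r5<-Add1 | r0:6,r1:1,r2:2,r3:8,r4:Mul1,r5:Add1
c3: issue ADD r2<-Add2 | r0:6,r1:1,r2:Add2,r3:8,r4:Mul1,r5:Add1
c4: CDB Add1=3; issue MUL r5<-Mul2 | r0:6,r1:1,r2:Add2,r3:8,r4:Mul1,r5:Mul2
c5: CDB Mul1=36; issue MUL r3<-Mul1 | r0:6,r1:1,r2:Add2,r3:Mul1,r4:36,r5:Mul2
c6: issue SUB r3<-Add1 | r0:6,r1:1,r2:Add2,r3:Add1,r4:36,r5:Mul2
c7: CDB Add2=37; issue ADD r4<-Add2 | r0:6,r1:1,r2:37,r3:Add1,r4:Add2,r5:Mul2
c8: - | r0:6,r1:1,r2:37,r3:Add1,r4:Add2,r5:Mul2
c9: CDB Mul2=1296 | r0:6,r1:1,r2:37,r3:Add1,r4:Add2,r5:1296
c10: - | r0:6,r1:1,r2:37,r3:Add1,r4:Add2,r5:1296
c11: - | r0:6,r1:1,r2:37,r3:Add1,r4:Add2,r5:1296
c12: - | r0:6,r1:1,r2:37,r3:Add1,r4:Add2,r5:1296
c13: CDB Mul1=47952 | r0:6,r1:1,r2:37,r3:Add1,r4:Add2,r5:1296
c14: - | r0:6,r1:1,r2:37,r3:Add1,r4:Add2,r5:1296
c15: CDB Add1=-47915 | r0:6,r1:1,r2:37,r3:-47915,r4:Add2,r5:1296
c16: - | r0:6,r1:1,r2:37,r3:-47915,r4:Add2,r5:1296

STATUS = VALUE -47915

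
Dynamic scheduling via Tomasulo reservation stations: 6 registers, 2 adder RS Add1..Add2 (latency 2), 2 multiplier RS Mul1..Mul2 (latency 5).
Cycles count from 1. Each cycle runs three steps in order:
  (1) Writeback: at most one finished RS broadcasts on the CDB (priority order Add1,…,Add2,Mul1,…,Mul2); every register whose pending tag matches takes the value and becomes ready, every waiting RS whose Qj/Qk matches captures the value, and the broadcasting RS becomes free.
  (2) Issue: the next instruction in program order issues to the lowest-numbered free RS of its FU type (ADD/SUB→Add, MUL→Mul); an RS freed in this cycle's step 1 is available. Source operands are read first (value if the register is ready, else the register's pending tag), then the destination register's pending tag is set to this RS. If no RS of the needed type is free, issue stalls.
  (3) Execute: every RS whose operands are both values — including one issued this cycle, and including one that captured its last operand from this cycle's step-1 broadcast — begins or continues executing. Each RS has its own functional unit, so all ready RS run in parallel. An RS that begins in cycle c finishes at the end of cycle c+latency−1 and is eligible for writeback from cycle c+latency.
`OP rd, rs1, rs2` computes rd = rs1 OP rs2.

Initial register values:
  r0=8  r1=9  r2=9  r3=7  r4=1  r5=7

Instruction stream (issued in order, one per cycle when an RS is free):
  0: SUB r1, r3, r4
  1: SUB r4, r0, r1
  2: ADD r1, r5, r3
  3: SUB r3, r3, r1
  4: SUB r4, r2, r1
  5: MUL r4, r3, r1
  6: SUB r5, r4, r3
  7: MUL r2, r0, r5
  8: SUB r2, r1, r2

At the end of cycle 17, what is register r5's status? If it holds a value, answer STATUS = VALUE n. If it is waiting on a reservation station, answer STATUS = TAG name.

c1: issue SUB r1<-Add1 | r0:8,r1:Add1,r2:9,r3:7,r4:1,r5:7
c2: issue SUB r4<-Add2 | r0:8,r1:Add1,r2:9,r3:7,r4:Add2,r5:7
c3: CDB Add1=6; issue ADD r1<-Add1 | r0:8,r1:Add1,r2:9,r3:7,r4:Add2,r5:7
c4: stall | r0:8,r1:Add1,r2:9,r3:7,r4:Add2,r5:7
c5: CDB Add1=14; issue SUB r3<-Add1 | r0:8,r1:14,r2:9,r3:Add1,r4:Add2,r5:7
c6: CDB Add2=2; issue SUB r4<-Add2 | r0:8,r1:14,r2:9,r3:Add1,r4:Add2,r5:7
c7: CDB Add1=-7; issue MUL r4<-Mul1 | r0:8,r1:14,r2:9,r3:-7,r4:Mul1,r5:7
c8: CDB Add2=-5; issue SUB r5<-Add1 | r0:8,r1:14,r2:9,r3:-7,r4:Mul1,r5:Add1
c9: issue MUL r2<-Mul2 | r0:8,r1:14,r2:Mul2,r3:-7,r4:Mul1,r5:Add1
c10: issue SUB r2<-Add2 | r0:8,r1:14,r2:Add2,r3:-7,r4:Mul1,r5:Add1
c11: - | r0:8,r1:14,r2:Add2,r3:-7,r4:Mul1,r5:Add1
c12: CDB Mul1=-98 | r0:8,r1:14,r2:Add2,r3:-7,r4:-98,r5:Add1
c13: - | r0:8,r1:14,r2:Add2,r3:-7,r4:-98,r5:Add1
c14: CDB Add1=-91 | r0:8,r1:14,r2:Add2,r3:-7,r4:-98,r5:-91
c15: - | r0:8,r1:14,r2:Add2,r3:-7,r4:-98,r5:-91
c16: - | r0:8,r1:14,r2:Add2,r3:-7,r4:-98,r5:-91
c17: - | r0:8,r1:14,r2:Add2,r3:-7,r4:-98,r5:-91

STATUS = VALUE -91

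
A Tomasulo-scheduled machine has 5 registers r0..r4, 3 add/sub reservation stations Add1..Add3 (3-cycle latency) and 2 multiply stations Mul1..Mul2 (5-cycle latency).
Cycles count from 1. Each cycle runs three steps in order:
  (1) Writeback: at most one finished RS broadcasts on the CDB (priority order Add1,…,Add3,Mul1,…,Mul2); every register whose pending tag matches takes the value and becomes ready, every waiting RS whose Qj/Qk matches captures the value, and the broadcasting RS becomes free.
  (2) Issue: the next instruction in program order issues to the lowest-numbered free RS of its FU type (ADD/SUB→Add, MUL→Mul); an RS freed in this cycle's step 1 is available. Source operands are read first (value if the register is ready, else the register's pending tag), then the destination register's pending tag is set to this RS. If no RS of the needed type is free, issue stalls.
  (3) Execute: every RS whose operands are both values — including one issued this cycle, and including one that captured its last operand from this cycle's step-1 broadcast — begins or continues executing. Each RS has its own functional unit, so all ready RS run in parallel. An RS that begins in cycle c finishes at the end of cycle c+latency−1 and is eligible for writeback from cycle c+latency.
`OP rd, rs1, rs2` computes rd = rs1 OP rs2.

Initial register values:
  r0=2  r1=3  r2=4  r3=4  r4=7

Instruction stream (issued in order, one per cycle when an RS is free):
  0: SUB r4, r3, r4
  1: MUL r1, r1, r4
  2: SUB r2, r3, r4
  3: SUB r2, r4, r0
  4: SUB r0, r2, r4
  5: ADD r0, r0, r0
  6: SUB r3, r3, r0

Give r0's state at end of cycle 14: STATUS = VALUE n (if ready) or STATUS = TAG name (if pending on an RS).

STATUS = VALUE -4

c1: issue SUB r4<-Add1 | r0:2,r1:3,r2:4,r3:4,r4:Add1
c2: issue MUL r1<-Mul1 | r0:2,r1:Mul1,r2:4,r3:4,r4:Add1
c3: issue SUB r2<-Add2 | r0:2,r1:Mul1,r2:Add2,r3:4,r4:Add1
c4: CDB Add1=-3; issue SUB r2<-Add1 | r0:2,r1:Mul1,r2:Add1,r3:4,r4:-3
c5: issue SUB r0<-Add3 | r0:Add3,r1:Mul1,r2:Add1,r3:4,r4:-3
c6: stall | r0:Add3,r1:Mul1,r2:Add1,r3:4,r4:-3
c7: CDB Add1=-5; issue ADD r0<-Add1 | r0:Add1,r1:Mul1,r2:-5,r3:4,r4:-3
c8: CDB Add2=7; issue SUB r3<-Add2 | r0:Add1,r1:Mul1,r2:-5,r3:Add2,r4:-3
c9: CDB Mul1=-9 | r0:Add1,r1:-9,r2:-5,r3:Add2,r4:-3
c10: CDB Add3=-2 | r0:Add1,r1:-9,r2:-5,r3:Add2,r4:-3
c11: - | r0:Add1,r1:-9,r2:-5,r3:Add2,r4:-3
c12: - | r0:Add1,r1:-9,r2:-5,r3:Add2,r4:-3
c13: CDB Add1=-4 | r0:-4,r1:-9,r2:-5,r3:Add2,r4:-3
c14: - | r0:-4,r1:-9,r2:-5,r3:Add2,r4:-3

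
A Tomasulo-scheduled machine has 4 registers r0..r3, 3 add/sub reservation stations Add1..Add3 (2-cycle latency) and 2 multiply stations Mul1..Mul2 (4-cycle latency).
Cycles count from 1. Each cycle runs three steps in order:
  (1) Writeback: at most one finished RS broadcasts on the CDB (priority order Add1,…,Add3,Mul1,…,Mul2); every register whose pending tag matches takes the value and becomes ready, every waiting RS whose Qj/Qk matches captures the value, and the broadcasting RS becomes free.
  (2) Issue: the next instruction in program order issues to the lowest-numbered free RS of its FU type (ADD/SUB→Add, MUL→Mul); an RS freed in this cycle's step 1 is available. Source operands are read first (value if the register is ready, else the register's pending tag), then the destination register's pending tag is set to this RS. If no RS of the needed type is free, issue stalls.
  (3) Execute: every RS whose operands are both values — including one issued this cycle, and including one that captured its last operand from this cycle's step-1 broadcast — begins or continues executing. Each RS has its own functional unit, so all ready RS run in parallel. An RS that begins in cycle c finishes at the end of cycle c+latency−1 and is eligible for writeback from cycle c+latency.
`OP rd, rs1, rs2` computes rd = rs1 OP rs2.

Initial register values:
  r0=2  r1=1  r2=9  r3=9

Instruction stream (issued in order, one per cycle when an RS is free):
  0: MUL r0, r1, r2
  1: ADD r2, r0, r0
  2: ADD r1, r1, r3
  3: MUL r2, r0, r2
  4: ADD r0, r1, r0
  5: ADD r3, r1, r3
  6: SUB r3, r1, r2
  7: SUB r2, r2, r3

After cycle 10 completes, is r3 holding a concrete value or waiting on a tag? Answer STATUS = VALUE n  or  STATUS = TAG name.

STATUS = TAG Add1

cycle 1: issue MUL r0<-Mul1 // r0:Mul1,r1:1,r2:9,r3:9
cycle 2: issue ADD r2<-Add1 // r0:Mul1,r1:1,r2:Add1,r3:9
cycle 3: issue ADD r1<-Add2 // r0:Mul1,r1:Add2,r2:Add1,r3:9
cycle 4: issue MUL r2<-Mul2 // r0:Mul1,r1:Add2,r2:Mul2,r3:9
cycle 5: CDB Add2=10; issue ADD r0<-Add2 // r0:Add2,r1:10,r2:Mul2,r3:9
cycle 6: CDB Mul1=9; issue ADD r3<-Add3 // r0:Add2,r1:10,r2:Mul2,r3:Add3
cycle 7: stall // r0:Add2,r1:10,r2:Mul2,r3:Add3
cycle 8: CDB Add1=18; issue SUB r3<-Add1 // r0:Add2,r1:10,r2:Mul2,r3:Add1
cycle 9: CDB Add2=19; issue SUB r2<-Add2 // r0:19,r1:10,r2:Add2,r3:Add1
cycle 10: CDB Add3=19 // r0:19,r1:10,r2:Add2,r3:Add1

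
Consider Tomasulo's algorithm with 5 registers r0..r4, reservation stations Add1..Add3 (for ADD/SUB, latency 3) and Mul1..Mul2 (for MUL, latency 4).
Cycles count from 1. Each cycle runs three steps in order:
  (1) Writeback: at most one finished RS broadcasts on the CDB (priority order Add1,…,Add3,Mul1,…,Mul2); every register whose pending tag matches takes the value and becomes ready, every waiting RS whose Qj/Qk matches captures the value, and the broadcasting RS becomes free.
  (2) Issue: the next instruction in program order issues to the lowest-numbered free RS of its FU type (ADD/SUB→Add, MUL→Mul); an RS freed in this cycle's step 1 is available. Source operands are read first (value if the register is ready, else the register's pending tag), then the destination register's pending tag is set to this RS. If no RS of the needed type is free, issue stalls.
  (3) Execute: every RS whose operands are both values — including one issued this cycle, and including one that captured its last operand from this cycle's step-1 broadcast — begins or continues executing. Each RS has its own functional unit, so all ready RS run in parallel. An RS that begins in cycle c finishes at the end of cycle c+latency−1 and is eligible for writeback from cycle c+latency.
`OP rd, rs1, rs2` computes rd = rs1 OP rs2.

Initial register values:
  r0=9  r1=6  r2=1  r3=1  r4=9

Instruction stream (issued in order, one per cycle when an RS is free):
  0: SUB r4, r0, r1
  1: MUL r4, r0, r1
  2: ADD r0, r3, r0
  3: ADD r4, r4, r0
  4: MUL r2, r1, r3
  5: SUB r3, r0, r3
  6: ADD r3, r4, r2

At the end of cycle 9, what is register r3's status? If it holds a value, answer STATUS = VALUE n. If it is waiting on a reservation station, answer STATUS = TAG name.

cycle 1: issue SUB r4<-Add1 // r0:9,r1:6,r2:1,r3:1,r4:Add1
cycle 2: issue MUL r4<-Mul1 // r0:9,r1:6,r2:1,r3:1,r4:Mul1
cycle 3: issue ADD r0<-Add2 // r0:Add2,r1:6,r2:1,r3:1,r4:Mul1
cycle 4: CDB Add1=3; issue ADD r4<-Add1 // r0:Add2,r1:6,r2:1,r3:1,r4:Add1
cycle 5: issue MUL r2<-Mul2 // r0:Add2,r1:6,r2:Mul2,r3:1,r4:Add1
cycle 6: CDB Add2=10; issue SUB r3<-Add2 // r0:10,r1:6,r2:Mul2,r3:Add2,r4:Add1
cycle 7: CDB Mul1=54; issue ADD r3<-Add3 // r0:10,r1:6,r2:Mul2,r3:Add3,r4:Add1
cycle 8: - // r0:10,r1:6,r2:Mul2,r3:Add3,r4:Add1
cycle 9: CDB Add2=9 // r0:10,r1:6,r2:Mul2,r3:Add3,r4:Add1

STATUS = TAG Add3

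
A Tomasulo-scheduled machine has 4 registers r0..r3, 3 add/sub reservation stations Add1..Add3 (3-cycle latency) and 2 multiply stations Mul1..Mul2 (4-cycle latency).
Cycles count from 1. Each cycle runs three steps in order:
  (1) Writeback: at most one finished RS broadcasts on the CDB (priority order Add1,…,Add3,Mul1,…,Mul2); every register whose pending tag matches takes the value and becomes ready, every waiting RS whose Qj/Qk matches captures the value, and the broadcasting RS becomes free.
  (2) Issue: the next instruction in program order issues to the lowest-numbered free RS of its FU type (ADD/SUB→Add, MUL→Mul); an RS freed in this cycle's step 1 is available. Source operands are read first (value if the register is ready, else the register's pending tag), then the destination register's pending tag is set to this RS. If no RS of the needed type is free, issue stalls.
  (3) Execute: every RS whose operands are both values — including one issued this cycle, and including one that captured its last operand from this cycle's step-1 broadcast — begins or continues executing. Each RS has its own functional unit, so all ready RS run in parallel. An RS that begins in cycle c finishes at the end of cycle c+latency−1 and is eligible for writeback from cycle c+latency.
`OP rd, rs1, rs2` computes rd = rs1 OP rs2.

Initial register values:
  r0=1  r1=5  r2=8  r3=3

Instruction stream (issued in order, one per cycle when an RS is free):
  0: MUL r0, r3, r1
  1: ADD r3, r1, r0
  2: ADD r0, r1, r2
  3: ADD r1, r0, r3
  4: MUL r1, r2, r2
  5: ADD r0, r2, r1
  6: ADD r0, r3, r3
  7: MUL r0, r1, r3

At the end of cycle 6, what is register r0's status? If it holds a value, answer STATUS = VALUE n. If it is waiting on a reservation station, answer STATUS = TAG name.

STATUS = TAG Add2

cycle 1: issue MUL r0<-Mul1 // r0:Mul1,r1:5,r2:8,r3:3
cycle 2: issue ADD r3<-Add1 // r0:Mul1,r1:5,r2:8,r3:Add1
cycle 3: issue ADD r0<-Add2 // r0:Add2,r1:5,r2:8,r3:Add1
cycle 4: issue ADD r1<-Add3 // r0:Add2,r1:Add3,r2:8,r3:Add1
cycle 5: CDB Mul1=15; issue MUL r1<-Mul1 // r0:Add2,r1:Mul1,r2:8,r3:Add1
cycle 6: CDB Add2=13; issue ADD r0<-Add2 // r0:Add2,r1:Mul1,r2:8,r3:Add1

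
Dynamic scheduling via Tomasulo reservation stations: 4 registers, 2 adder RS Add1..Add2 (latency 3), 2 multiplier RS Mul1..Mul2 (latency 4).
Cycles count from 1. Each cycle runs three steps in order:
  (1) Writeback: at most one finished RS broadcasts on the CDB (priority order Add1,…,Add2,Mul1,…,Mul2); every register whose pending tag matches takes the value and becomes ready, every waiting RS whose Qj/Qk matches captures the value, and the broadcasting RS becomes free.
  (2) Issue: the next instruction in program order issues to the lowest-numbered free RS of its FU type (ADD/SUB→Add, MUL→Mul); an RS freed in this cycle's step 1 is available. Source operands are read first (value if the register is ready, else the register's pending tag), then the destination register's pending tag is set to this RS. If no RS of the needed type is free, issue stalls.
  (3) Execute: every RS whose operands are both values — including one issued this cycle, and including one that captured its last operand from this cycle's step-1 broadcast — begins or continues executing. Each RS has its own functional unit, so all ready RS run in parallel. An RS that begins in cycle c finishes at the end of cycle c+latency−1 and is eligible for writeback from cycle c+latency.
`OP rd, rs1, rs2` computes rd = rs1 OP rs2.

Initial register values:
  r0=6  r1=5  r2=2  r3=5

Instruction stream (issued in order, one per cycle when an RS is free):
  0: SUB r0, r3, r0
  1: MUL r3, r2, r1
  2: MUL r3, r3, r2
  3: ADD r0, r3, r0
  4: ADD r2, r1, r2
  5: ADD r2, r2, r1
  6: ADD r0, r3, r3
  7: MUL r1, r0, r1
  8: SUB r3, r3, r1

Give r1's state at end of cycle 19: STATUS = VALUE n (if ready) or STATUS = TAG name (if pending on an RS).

cycle 1: issue SUB r0<-Add1 // r0:Add1,r1:5,r2:2,r3:5
cycle 2: issue MUL r3<-Mul1 // r0:Add1,r1:5,r2:2,r3:Mul1
cycle 3: issue MUL r3<-Mul2 // r0:Add1,r1:5,r2:2,r3:Mul2
cycle 4: CDB Add1=-1; issue ADD r0<-Add1 // r0:Add1,r1:5,r2:2,r3:Mul2
cycle 5: issue ADD r2<-Add2 // r0:Add1,r1:5,r2:Add2,r3:Mul2
cycle 6: CDB Mul1=10; stall // r0:Add1,r1:5,r2:Add2,r3:Mul2
cycle 7: stall // r0:Add1,r1:5,r2:Add2,r3:Mul2
cycle 8: CDB Add2=7; issue ADD r2<-Add2 // r0:Add1,r1:5,r2:Add2,r3:Mul2
cycle 9: stall // r0:Add1,r1:5,r2:Add2,r3:Mul2
cycle 10: CDB Mul2=20; stall // r0:Add1,r1:5,r2:Add2,r3:20
cycle 11: CDB Add2=12; issue ADD r0<-Add2 // r0:Add2,r1:5,r2:12,r3:20
cycle 12: issue MUL r1<-Mul1 // r0:Add2,r1:Mul1,r2:12,r3:20
cycle 13: CDB Add1=19; issue SUB r3<-Add1 // r0:Add2,r1:Mul1,r2:12,r3:Add1
cycle 14: CDB Add2=40 // r0:40,r1:Mul1,r2:12,r3:Add1
cycle 15: - // r0:40,r1:Mul1,r2:12,r3:Add1
cycle 16: - // r0:40,r1:Mul1,r2:12,r3:Add1
cycle 17: - // r0:40,r1:Mul1,r2:12,r3:Add1
cycle 18: CDB Mul1=200 // r0:40,r1:200,r2:12,r3:Add1
cycle 19: - // r0:40,r1:200,r2:12,r3:Add1

STATUS = VALUE 200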